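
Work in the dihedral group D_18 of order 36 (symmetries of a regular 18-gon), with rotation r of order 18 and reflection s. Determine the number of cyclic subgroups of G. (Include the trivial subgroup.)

24

Each element a generates a cyclic subgroup ⟨a⟩; distinct elements may generate the same one (a cyclic group of order d has φ(d) generators).
Cyclic subgroups by order — order 1: 1; order 2: 19; order 3: 1; order 6: 1; order 9: 1; order 18: 1.
Total: 24.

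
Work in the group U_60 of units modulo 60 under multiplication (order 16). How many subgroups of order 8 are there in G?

7

|G| = 16 and 8 | 16, so subgroups of order 8 are possible by Lagrange.
The subgroups of order 8 are: {1, 11, 13, 23, 37, 47, 49, 59}; {1, 7, 11, 17, 43, 49, 53, 59}; {1, 11, 19, 29, 31, 41, 49, 59}; {1, 13, 17, 29, 37, 41, 49, 53}; … (7 in all).
So G has 7 subgroups of order 8.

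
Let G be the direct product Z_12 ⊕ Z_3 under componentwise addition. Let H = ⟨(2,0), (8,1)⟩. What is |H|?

|⟨(2,0)⟩| = 6 and |⟨(8,1)⟩| = 3, so |H| is a multiple of lcm(6, 3) = 6 and divides |G| = 36.
Closing under the operation: H = {(0,0), (0,1), (0,2), (2,0), (2,1), (2,2), (4,0), (4,1), (4,2), (6,0), (6,1), (6,2), (8,0), (8,1), (8,2), (10,0), (10,1), (10,2)}, so |H| = 18.

18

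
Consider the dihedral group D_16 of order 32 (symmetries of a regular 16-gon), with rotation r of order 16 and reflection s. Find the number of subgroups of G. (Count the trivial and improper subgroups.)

|G| = 32, so by Lagrange every subgroup order divides 32. Divisors: 1, 2, 4, 8, 16, 32.
Subgroups by order — order 1: 1; order 2: 17; order 4: 9; order 8: 5; order 16: 3; order 32: 1.
Total: 1 + 17 + 9 + 5 + 3 + 1 = 36.

36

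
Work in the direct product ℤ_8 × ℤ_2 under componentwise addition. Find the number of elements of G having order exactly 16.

An element (a,b) has order lcm(ord(a), ord(b)); count pairs with lcm equal to 16.
Enumerating gives 0 such elements.

0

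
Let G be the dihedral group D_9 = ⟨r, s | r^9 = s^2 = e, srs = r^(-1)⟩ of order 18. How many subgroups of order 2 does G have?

9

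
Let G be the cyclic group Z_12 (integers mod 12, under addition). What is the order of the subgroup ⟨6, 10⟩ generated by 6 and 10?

6

|⟨6⟩| = 2 and |⟨10⟩| = 6, so |H| is a multiple of lcm(2, 6) = 6 and divides |G| = 12.
Closing under the operation: H = {0, 2, 4, 6, 8, 10}, so |H| = 6.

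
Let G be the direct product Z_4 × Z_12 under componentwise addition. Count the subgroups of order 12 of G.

7

|G| = 48 and 12 | 48, so subgroups of order 12 are possible by Lagrange.
The subgroups of order 12 are: {(0,0), (0,1), (0,2), (0,3), (0,4), (0,5), (0,6), (0,7), (0,8), (0,9), (0,10), (0,11)}; {(0,0), (0,2), (0,4), (0,6), (0,8), (0,10), (2,0), (2,2), (2,4), (2,6), (2,8), (2,10)}; {(0,0), (0,2), (0,4), (0,6), (0,8), (0,10), (2,1), (2,3), (2,5), (2,7), (2,9), (2,11)}; {(0,0), (0,4), (0,8), (1,0), (1,4), (1,8), (2,0), (2,4), (2,8), (3,0), (3,4), (3,8)}; … (7 in all).
So G has 7 subgroups of order 12.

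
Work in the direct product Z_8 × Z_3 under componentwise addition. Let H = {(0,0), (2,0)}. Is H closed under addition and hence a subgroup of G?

No

(2,0) ∈ H but its inverse (6,0) ∉ H, so H is not a subgroup.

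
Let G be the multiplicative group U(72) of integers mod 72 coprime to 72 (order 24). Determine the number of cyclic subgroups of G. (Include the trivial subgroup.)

16

Group the elements of G by the cyclic subgroup they generate; each cyclic subgroup of order d accounts for φ(d) elements.
Cyclic subgroups by order — order 1: 1; order 2: 7; order 3: 1; order 6: 7.
Total: 16.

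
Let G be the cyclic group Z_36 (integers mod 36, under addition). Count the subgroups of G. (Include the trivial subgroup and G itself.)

A cyclic group of order 36 has exactly one subgroup for each divisor of 36.
Divisors of 36: 1, 2, 3, 4, 6, 9, 12, 18, 36.
So Z_36 has 9 subgroups.

9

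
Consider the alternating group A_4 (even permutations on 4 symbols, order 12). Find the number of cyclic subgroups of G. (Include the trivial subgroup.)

A cyclic subgroup of order d is generated by each of its φ(d) elements of order d, so the cyclic subgroups of order d number (#elements of order d)/φ(d).
Cyclic subgroups by order — order 1: 1; order 2: 3; order 3: 4.
Total: 8.

8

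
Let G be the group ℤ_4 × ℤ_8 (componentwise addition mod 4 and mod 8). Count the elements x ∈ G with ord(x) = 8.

16

An element (a,b) has order lcm(ord(a), ord(b)); count pairs with lcm equal to 8.
Enumerating gives 16 such elements.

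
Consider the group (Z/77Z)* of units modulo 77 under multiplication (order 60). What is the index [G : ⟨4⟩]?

4

|⟨4⟩| = 15 and |G| = 60.
By Lagrange, [G : H] = |G|/|H| = 60/15 = 4.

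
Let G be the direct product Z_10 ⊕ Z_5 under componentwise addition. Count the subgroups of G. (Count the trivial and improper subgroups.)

16

|G| = 50, so by Lagrange every subgroup order divides 50. Divisors: 1, 2, 5, 10, 25, 50.
Subgroups by order — order 1: 1; order 2: 1; order 5: 6; order 10: 6; order 25: 1; order 50: 1.
Total: 1 + 1 + 6 + 6 + 1 + 1 = 16.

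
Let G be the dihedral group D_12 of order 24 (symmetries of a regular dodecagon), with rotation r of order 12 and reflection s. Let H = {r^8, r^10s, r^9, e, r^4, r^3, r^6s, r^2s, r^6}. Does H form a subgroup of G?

No

|H| = 9 does not divide |G| = 24, so by Lagrange H is not a subgroup.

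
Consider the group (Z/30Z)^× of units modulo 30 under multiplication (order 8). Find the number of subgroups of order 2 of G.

|G| = 8 and 2 | 8, so subgroups of order 2 are possible by Lagrange.
The subgroups of order 2 are: {1, 11}; {1, 19}; {1, 29}.
So G has 3 subgroups of order 2.

3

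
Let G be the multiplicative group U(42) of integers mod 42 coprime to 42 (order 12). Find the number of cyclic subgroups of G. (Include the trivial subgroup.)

8

A cyclic subgroup of order d is generated by each of its φ(d) elements of order d, so the cyclic subgroups of order d number (#elements of order d)/φ(d).
Cyclic subgroups by order — order 1: 1; order 2: 3; order 3: 1; order 6: 3.
Total: 8.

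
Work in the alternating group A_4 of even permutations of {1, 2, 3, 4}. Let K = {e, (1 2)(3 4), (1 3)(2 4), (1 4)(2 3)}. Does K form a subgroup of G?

Yes

|K| = 4 divides |G| = 12, consistent with Lagrange.
K contains the identity, every element's inverse is in K, and K is closed under ∘: it is a subgroup.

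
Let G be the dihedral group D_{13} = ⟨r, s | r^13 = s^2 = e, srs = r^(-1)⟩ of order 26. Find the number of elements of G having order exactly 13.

Enumerating element orders in G gives 12 elements of order 13.

12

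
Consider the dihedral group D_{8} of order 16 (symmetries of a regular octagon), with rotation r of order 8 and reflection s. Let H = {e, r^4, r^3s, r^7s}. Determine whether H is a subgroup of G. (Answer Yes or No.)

|H| = 4 divides |G| = 16, consistent with Lagrange.
H contains the identity, every element's inverse is in H, and H is closed under ·: it is a subgroup.

Yes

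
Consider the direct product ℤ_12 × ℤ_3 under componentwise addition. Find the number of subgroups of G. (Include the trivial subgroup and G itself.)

18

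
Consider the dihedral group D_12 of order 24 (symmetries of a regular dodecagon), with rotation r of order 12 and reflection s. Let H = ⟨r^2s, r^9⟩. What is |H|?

|⟨r^2s⟩| = 2 and |⟨r^9⟩| = 4, so |H| is a multiple of lcm(2, 4) = 4 and divides |G| = 24.
Closing under the operation: H = {e, r^3, r^6, r^9, r^2s, r^5s, r^8s, r^11s}, so |H| = 8.

8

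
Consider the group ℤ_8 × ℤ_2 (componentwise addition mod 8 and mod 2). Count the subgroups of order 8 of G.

3

|G| = 16 and 8 | 16, so subgroups of order 8 are possible by Lagrange.
The subgroups of order 8 are: {(0,0), (0,1), (2,0), (2,1), (4,0), (4,1), (6,0), (6,1)}; {(0,0), (1,0), (2,0), (3,0), (4,0), (5,0), (6,0), (7,0)}; {(0,0), (1,1), (2,0), (3,1), (4,0), (5,1), (6,0), (7,1)}.
So G has 3 subgroups of order 8.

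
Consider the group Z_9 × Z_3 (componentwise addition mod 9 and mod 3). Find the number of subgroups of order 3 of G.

|G| = 27 and 3 | 27, so subgroups of order 3 are possible by Lagrange.
The subgroups of order 3 are: {(0,0), (0,1), (0,2)}; {(0,0), (3,0), (6,0)}; {(0,0), (3,1), (6,2)}; {(0,0), (3,2), (6,1)}.
So G has 4 subgroups of order 3.

4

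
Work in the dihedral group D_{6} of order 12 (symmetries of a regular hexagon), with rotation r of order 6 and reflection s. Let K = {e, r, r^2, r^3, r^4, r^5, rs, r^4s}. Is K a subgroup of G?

|K| = 8 does not divide |G| = 12, so by Lagrange K is not a subgroup.

No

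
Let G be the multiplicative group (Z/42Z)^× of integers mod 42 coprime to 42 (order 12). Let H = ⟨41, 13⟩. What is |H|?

4

|⟨41⟩| = 2 and |⟨13⟩| = 2, so |H| is a multiple of lcm(2, 2) = 2 and divides |G| = 12.
Closing under the operation: H = {1, 13, 29, 41}, so |H| = 4.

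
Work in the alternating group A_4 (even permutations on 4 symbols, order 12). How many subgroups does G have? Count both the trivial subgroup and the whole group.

10

|G| = 12, so by Lagrange every subgroup order divides 12. Divisors: 1, 2, 3, 4, 6, 12.
Subgroups by order — order 1: 1; order 2: 3; order 3: 4; order 4: 1; order 6: 0; order 12: 1.
Total: 1 + 3 + 4 + 1 + 0 + 1 = 10.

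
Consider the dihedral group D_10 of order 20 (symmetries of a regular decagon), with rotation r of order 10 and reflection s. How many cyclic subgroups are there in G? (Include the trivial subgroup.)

14

Group the elements of G by the cyclic subgroup they generate; each cyclic subgroup of order d accounts for φ(d) elements.
Cyclic subgroups by order — order 1: 1; order 2: 11; order 5: 1; order 10: 1.
Total: 14.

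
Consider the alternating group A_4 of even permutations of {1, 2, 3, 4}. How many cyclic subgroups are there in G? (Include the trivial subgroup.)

Group the elements of G by the cyclic subgroup they generate; each cyclic subgroup of order d accounts for φ(d) elements.
Cyclic subgroups by order — order 1: 1; order 2: 3; order 3: 4.
Total: 8.

8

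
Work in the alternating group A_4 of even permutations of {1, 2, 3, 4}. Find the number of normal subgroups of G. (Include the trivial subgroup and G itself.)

G has 10 subgroups. Checking conjugation-invariance by order — order 1: 1/1 normal; order 2: 0/3 normal; order 3: 0/4 normal; order 4: 1/1 normal; order 12: 1/1 normal.
Total normal subgroups: 3.

3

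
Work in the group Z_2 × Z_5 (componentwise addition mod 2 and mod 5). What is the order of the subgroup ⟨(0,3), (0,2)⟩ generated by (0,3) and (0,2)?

5

|⟨(0,3)⟩| = 5 and |⟨(0,2)⟩| = 5, so |H| is a multiple of lcm(5, 5) = 5 and divides |G| = 10.
Closing under the operation: H = {(0,0), (0,1), (0,2), (0,3), (0,4)}, so |H| = 5.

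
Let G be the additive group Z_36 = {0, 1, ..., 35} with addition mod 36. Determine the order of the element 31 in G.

In Z_36, the order of an element a is n/gcd(a, n).
gcd(31, 36) = 1, so |⟨31⟩| = 36/1 = 36.

36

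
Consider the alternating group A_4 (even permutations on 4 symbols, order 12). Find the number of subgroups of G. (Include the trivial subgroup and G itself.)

10

|G| = 12, so by Lagrange every subgroup order divides 12. Divisors: 1, 2, 3, 4, 6, 12.
Subgroups by order — order 1: 1; order 2: 3; order 3: 4; order 4: 1; order 6: 0; order 12: 1.
Total: 1 + 3 + 4 + 1 + 0 + 1 = 10.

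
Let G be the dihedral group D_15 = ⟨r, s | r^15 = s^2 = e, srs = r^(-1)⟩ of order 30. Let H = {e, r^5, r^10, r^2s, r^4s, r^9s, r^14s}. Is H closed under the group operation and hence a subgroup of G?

No

|H| = 7 does not divide |G| = 30, so by Lagrange H is not a subgroup.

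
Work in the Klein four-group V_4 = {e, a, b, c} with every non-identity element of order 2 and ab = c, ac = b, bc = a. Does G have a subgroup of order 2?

Yes

2 | 4. A subgroup of order 2 is {e, a}.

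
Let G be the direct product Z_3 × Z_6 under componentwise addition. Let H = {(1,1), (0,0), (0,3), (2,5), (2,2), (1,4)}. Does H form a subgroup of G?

Yes

|H| = 6 divides |G| = 18, consistent with Lagrange.
H contains the identity, every element's inverse is in H, and H is closed under +: it is a subgroup.
In fact H = ⟨(2,5)⟩.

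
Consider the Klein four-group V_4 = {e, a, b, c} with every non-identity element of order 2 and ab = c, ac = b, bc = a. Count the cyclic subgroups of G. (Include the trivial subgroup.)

4

Group the elements of G by the cyclic subgroup they generate; each cyclic subgroup of order d accounts for φ(d) elements.
Cyclic subgroups by order — order 1: 1; order 2: 3.
Total: 4.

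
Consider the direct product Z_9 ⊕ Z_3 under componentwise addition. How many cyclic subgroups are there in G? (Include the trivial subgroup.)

Each element a generates a cyclic subgroup ⟨a⟩; distinct elements may generate the same one (a cyclic group of order d has φ(d) generators).
Cyclic subgroups by order — order 1: 1; order 3: 4; order 9: 3.
Total: 8.

8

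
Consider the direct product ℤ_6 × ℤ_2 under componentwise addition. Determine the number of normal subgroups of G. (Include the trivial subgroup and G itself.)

10

G is abelian, so every subgroup is normal.
G has 10 subgroups in total, hence 10 normal subgroups.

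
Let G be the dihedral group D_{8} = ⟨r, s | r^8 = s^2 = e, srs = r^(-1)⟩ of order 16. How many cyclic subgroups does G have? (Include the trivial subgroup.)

12

Group the elements of G by the cyclic subgroup they generate; each cyclic subgroup of order d accounts for φ(d) elements.
Cyclic subgroups by order — order 1: 1; order 2: 9; order 4: 1; order 8: 1.
Total: 12.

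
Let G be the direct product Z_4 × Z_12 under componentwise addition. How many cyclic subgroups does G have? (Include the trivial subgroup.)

20

Group the elements of G by the cyclic subgroup they generate; each cyclic subgroup of order d accounts for φ(d) elements.
Cyclic subgroups by order — order 1: 1; order 2: 3; order 3: 1; order 4: 6; order 6: 3; order 12: 6.
Total: 20.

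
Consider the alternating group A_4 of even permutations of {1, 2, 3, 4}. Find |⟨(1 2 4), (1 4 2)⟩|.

|⟨(1 2 4)⟩| = 3 and |⟨(1 4 2)⟩| = 3, so |H| is a multiple of lcm(3, 3) = 3 and divides |G| = 12.
Closing under the operation: H = {e, (1 2 4), (1 4 2)}, so |H| = 3.

3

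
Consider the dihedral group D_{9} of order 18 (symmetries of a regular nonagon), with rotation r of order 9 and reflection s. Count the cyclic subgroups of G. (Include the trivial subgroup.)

12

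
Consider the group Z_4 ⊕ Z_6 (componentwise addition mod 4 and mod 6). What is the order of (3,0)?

4

The order of (3,0) in Z_4 × Z_6 is lcm(ord(3) in Z_4, ord(0) in Z_6).
ord(3) = 4 and ord(0) = 1, so |⟨(3,0)⟩| = lcm(4, 1) = 4.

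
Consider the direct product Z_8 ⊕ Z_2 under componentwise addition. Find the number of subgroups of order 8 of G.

3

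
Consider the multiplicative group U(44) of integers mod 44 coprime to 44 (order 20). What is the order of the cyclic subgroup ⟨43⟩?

2

Compute successive powers of 43 mod 44: 43, 1; 43^2 ≡ 1 (mod 44).
So |⟨43⟩| = 2.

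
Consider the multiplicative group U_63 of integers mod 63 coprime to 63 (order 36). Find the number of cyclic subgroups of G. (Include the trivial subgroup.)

Group the elements of G by the cyclic subgroup they generate; each cyclic subgroup of order d accounts for φ(d) elements.
Cyclic subgroups by order — order 1: 1; order 2: 3; order 3: 4; order 6: 12.
Total: 20.

20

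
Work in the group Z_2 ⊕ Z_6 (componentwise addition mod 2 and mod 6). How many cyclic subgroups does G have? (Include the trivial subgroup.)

Each element a generates a cyclic subgroup ⟨a⟩; distinct elements may generate the same one (a cyclic group of order d has φ(d) generators).
Cyclic subgroups by order — order 1: 1; order 2: 3; order 3: 1; order 6: 3.
Total: 8.

8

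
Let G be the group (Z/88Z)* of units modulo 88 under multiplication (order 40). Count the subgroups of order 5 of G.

1

|G| = 40 and 5 | 40, so subgroups of order 5 are possible by Lagrange.
The subgroups of order 5 are: {1, 9, 25, 49, 81}.
So G has 1 subgroup of order 5.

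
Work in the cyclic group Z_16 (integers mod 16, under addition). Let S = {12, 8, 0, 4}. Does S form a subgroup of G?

|S| = 4 divides |G| = 16, consistent with Lagrange.
S contains the identity, every element's inverse is in S, and S is closed under +: it is a subgroup.
In fact S = ⟨4⟩.

Yes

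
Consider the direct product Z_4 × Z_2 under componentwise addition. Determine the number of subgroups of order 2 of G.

3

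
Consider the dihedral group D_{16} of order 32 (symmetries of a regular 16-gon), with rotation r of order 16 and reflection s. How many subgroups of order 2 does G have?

17

|G| = 32 and 2 | 32, so subgroups of order 2 are possible by Lagrange.
The subgroups of order 2 are: {e, r^10s}; {e, r^11s}; {e, r^12s}; {e, r^13s}; … (17 in all).
So G has 17 subgroups of order 2.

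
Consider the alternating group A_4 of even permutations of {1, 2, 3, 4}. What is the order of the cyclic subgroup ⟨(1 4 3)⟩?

Computing powers of (1 4 3): the smallest k with ((1 4 3))^k = e is k = 3.

3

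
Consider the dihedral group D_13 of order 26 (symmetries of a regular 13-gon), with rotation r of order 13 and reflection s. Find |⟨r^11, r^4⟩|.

13

|⟨r^11⟩| = 13 and |⟨r^4⟩| = 13, so |H| is a multiple of lcm(13, 13) = 13 and divides |G| = 26.
Closing under the operation: H = {e, r, r^2, r^3, r^4, r^5, r^6, r^7, r^8, r^9, r^10, r^11, r^12}, so |H| = 13.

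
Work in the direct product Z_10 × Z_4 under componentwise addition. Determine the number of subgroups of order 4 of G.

3

|G| = 40 and 4 | 40, so subgroups of order 4 are possible by Lagrange.
The subgroups of order 4 are: {(0,0), (0,1), (0,2), (0,3)}; {(0,0), (0,2), (5,0), (5,2)}; {(0,0), (0,2), (5,1), (5,3)}.
So G has 3 subgroups of order 4.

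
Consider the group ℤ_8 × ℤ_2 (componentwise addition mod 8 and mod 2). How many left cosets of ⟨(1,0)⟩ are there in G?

2

|⟨(1,0)⟩| = 8 and |G| = 16.
By Lagrange, [G : H] = |G|/|H| = 16/8 = 2.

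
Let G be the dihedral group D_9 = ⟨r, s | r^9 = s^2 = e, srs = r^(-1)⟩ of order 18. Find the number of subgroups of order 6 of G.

|G| = 18 and 6 | 18, so subgroups of order 6 are possible by Lagrange.
The subgroups of order 6 are: {e, r^3, r^6, r^2s, r^5s, r^8s}; {e, r^3, r^6, s, r^3s, r^6s}; {e, r^3, r^6, rs, r^4s, r^7s}.
So G has 3 subgroups of order 6.

3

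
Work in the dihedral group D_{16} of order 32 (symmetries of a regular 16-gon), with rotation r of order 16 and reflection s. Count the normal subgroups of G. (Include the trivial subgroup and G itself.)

G has 36 subgroups. Checking conjugation-invariance by order — order 1: 1/1 normal; order 2: 1/17 normal; order 4: 1/9 normal; order 8: 1/5 normal; order 16: 3/3 normal; order 32: 1/1 normal.
Total normal subgroups: 8.

8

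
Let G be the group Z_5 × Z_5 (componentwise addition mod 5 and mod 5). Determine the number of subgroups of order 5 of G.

6

|G| = 25 and 5 | 25, so subgroups of order 5 are possible by Lagrange.
The subgroups of order 5 are: {(0,0), (0,1), (0,2), (0,3), (0,4)}; {(0,0), (1,0), (2,0), (3,0), (4,0)}; {(0,0), (1,1), (2,2), (3,3), (4,4)}; {(0,0), (1,2), (2,4), (3,1), (4,3)}; … (6 in all).
So G has 6 subgroups of order 5.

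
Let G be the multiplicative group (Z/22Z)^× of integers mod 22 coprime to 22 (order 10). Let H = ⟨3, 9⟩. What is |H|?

|⟨3⟩| = 5 and |⟨9⟩| = 5, so |H| is a multiple of lcm(5, 5) = 5 and divides |G| = 10.
Closing under the operation: H = {1, 3, 5, 9, 15}, so |H| = 5.

5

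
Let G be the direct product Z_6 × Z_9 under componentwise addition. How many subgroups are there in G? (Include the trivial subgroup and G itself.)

20

|G| = 54, so by Lagrange every subgroup order divides 54. Divisors: 1, 2, 3, 6, 9, 18, 27, 54.
Subgroups by order — order 1: 1; order 2: 1; order 3: 4; order 6: 4; order 9: 4; order 18: 4; order 27: 1; order 54: 1.
Total: 1 + 1 + 4 + 4 + 4 + 4 + 1 + 1 = 20.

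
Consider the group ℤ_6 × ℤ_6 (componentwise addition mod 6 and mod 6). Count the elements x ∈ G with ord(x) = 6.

An element (a,b) has order lcm(ord(a), ord(b)); count pairs with lcm equal to 6.
Enumerating gives 24 such elements.

24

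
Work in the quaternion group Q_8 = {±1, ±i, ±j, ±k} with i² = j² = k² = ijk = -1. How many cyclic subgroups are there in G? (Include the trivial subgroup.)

5

Each element a generates a cyclic subgroup ⟨a⟩; distinct elements may generate the same one (a cyclic group of order d has φ(d) generators).
Cyclic subgroups by order — order 1: 1; order 2: 1; order 4: 3.
Total: 5.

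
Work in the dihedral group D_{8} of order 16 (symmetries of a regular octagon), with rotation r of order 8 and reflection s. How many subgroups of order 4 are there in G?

|G| = 16 and 4 | 16, so subgroups of order 4 are possible by Lagrange.
The subgroups of order 4 are: {e, r^2, r^4, r^6}; {e, r^4, r^2s, r^6s}; {e, r^4, r^3s, r^7s}; {e, r^4, s, r^4s}; … (5 in all).
So G has 5 subgroups of order 4.

5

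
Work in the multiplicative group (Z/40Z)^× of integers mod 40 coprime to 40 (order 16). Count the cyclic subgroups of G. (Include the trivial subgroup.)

A cyclic subgroup of order d is generated by each of its φ(d) elements of order d, so the cyclic subgroups of order d number (#elements of order d)/φ(d).
Cyclic subgroups by order — order 1: 1; order 2: 7; order 4: 4.
Total: 12.

12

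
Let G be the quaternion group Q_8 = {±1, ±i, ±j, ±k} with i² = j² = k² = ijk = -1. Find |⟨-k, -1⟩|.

|⟨-k⟩| = 4 and |⟨-1⟩| = 2, so |H| is a multiple of lcm(4, 2) = 4 and divides |G| = 8.
Closing under the operation: H = {1, -1, k, -k}, so |H| = 4.

4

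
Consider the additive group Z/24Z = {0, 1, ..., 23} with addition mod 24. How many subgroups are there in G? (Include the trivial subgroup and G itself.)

8

A cyclic group of order 24 has exactly one subgroup for each divisor of 24.
Divisors of 24: 1, 2, 3, 4, 6, 8, 12, 24.
So Z/24Z has 8 subgroups.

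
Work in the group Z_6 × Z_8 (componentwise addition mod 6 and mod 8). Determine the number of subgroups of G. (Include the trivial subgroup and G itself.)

|G| = 48, so by Lagrange every subgroup order divides 48. Divisors: 1, 2, 3, 4, 6, 8, 12, 16, 24, 48.
Subgroups by order — order 1: 1; order 2: 3; order 3: 1; order 4: 3; order 6: 3; order 8: 3; order 12: 3; order 16: 1; order 24: 3; order 48: 1.
Total: 1 + 3 + 1 + 3 + 3 + 3 + 3 + 1 + 3 + 1 = 22.

22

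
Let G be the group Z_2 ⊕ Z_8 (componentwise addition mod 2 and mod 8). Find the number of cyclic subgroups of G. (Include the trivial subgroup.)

8

Group the elements of G by the cyclic subgroup they generate; each cyclic subgroup of order d accounts for φ(d) elements.
Cyclic subgroups by order — order 1: 1; order 2: 3; order 4: 2; order 8: 2.
Total: 8.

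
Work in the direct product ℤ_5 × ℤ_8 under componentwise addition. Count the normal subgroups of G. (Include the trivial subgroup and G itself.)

8

G is abelian, so every subgroup is normal.
G has 8 subgroups in total, hence 8 normal subgroups.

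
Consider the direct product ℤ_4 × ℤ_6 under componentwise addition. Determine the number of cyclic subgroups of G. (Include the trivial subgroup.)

Each element a generates a cyclic subgroup ⟨a⟩; distinct elements may generate the same one (a cyclic group of order d has φ(d) generators).
Cyclic subgroups by order — order 1: 1; order 2: 3; order 3: 1; order 4: 2; order 6: 3; order 12: 2.
Total: 12.

12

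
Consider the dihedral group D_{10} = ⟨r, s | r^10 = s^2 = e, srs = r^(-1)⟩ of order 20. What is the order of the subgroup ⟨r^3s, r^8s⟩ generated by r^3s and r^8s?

4

|⟨r^3s⟩| = 2 and |⟨r^8s⟩| = 2, so |H| is a multiple of lcm(2, 2) = 2 and divides |G| = 20.
Closing under the operation: H = {e, r^5, r^3s, r^8s}, so |H| = 4.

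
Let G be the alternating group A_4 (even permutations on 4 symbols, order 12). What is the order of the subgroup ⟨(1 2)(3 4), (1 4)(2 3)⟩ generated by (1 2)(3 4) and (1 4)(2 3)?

4

|⟨(1 2)(3 4)⟩| = 2 and |⟨(1 4)(2 3)⟩| = 2, so |H| is a multiple of lcm(2, 2) = 2 and divides |G| = 12.
Closing under the operation: H = {e, (1 2)(3 4), (1 3)(2 4), (1 4)(2 3)}, so |H| = 4.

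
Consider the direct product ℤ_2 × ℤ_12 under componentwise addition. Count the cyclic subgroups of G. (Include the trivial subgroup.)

12

Each element a generates a cyclic subgroup ⟨a⟩; distinct elements may generate the same one (a cyclic group of order d has φ(d) generators).
Cyclic subgroups by order — order 1: 1; order 2: 3; order 3: 1; order 4: 2; order 6: 3; order 12: 2.
Total: 12.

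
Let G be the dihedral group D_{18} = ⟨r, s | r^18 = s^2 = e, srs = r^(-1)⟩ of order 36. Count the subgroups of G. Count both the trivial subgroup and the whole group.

45

|G| = 36, so by Lagrange every subgroup order divides 36. Divisors: 1, 2, 3, 4, 6, 9, 12, 18, 36.
Subgroups by order — order 1: 1; order 2: 19; order 3: 1; order 4: 9; order 6: 7; order 9: 1; order 12: 3; order 18: 3; order 36: 1.
Total: 1 + 19 + 1 + 9 + 7 + 1 + 3 + 3 + 1 = 45.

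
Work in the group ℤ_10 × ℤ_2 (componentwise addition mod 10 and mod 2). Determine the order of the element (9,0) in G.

10

The order of (9,0) in Z_10 × Z_2 is lcm(ord(9) in Z_10, ord(0) in Z_2).
ord(9) = 10 and ord(0) = 1, so |⟨(9,0)⟩| = lcm(10, 1) = 10.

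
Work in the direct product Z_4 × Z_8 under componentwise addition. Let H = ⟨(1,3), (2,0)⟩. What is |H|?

16

|⟨(1,3)⟩| = 8 and |⟨(2,0)⟩| = 2, so |H| is a multiple of lcm(8, 2) = 8 and divides |G| = 32.
Closing under the operation: H = {(0,0), (0,2), (0,4), (0,6), (1,1), (1,3), (1,5), (1,7), (2,0), (2,2), (2,4), (2,6), (3,1), (3,3), (3,5), (3,7)}, so |H| = 16.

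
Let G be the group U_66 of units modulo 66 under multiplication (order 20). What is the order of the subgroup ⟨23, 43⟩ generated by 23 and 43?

|⟨23⟩| = 2 and |⟨43⟩| = 2, so |H| is a multiple of lcm(2, 2) = 2 and divides |G| = 20.
Closing under the operation: H = {1, 23, 43, 65}, so |H| = 4.

4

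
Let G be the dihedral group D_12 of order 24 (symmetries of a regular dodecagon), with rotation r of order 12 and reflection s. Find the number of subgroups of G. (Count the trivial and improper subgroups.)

|G| = 24, so by Lagrange every subgroup order divides 24. Divisors: 1, 2, 3, 4, 6, 8, 12, 24.
Subgroups by order — order 1: 1; order 2: 13; order 3: 1; order 4: 7; order 6: 5; order 8: 3; order 12: 3; order 24: 1.
Total: 1 + 13 + 1 + 7 + 5 + 3 + 3 + 1 = 34.

34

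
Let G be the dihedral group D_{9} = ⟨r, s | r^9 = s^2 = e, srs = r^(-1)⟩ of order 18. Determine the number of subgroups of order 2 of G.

|G| = 18 and 2 | 18, so subgroups of order 2 are possible by Lagrange.
The subgroups of order 2 are: {e, r^2s}; {e, r^3s}; {e, r^4s}; {e, r^5s}; … (9 in all).
So G has 9 subgroups of order 2.

9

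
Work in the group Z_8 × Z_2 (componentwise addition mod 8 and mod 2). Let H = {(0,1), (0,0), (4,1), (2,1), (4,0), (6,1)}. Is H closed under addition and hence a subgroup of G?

No

|H| = 6 does not divide |G| = 16, so by Lagrange H is not a subgroup.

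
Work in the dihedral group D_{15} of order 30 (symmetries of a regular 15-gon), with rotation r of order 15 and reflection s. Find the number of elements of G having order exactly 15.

The elements of order 15 are: r, r^2, r^4, r^7, r^8, r^11, r^13, r^14.
That's 8.

8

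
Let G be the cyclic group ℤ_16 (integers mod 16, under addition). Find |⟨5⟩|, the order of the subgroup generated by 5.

16

In ℤ_16, the order of an element a is n/gcd(a, n).
gcd(5, 16) = 1, so |⟨5⟩| = 16/1 = 16.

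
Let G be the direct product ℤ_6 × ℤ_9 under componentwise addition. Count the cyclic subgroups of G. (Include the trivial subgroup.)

16

A cyclic subgroup of order d is generated by each of its φ(d) elements of order d, so the cyclic subgroups of order d number (#elements of order d)/φ(d).
Cyclic subgroups by order — order 1: 1; order 2: 1; order 3: 4; order 6: 4; order 9: 3; order 18: 3.
Total: 16.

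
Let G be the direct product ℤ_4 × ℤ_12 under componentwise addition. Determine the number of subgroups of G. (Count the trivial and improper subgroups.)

|G| = 48, so by Lagrange every subgroup order divides 48. Divisors: 1, 2, 3, 4, 6, 8, 12, 16, 24, 48.
Subgroups by order — order 1: 1; order 2: 3; order 3: 1; order 4: 7; order 6: 3; order 8: 3; order 12: 7; order 16: 1; order 24: 3; order 48: 1.
Total: 1 + 3 + 1 + 7 + 3 + 3 + 7 + 1 + 3 + 1 = 30.

30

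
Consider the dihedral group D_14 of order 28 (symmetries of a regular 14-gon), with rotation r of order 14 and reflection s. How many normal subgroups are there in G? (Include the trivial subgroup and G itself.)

7

G has 28 subgroups. Checking conjugation-invariance by order — order 1: 1/1 normal; order 2: 1/15 normal; order 4: 0/7 normal; order 7: 1/1 normal; order 14: 3/3 normal; order 28: 1/1 normal.
Total normal subgroups: 7.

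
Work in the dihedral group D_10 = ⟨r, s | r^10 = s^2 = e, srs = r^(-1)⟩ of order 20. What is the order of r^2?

5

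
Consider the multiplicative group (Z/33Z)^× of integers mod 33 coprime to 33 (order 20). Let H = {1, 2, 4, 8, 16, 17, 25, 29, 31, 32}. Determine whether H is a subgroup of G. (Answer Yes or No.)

|H| = 10 divides |G| = 20, consistent with Lagrange.
H contains the identity, every element's inverse is in H, and H is closed under ·: it is a subgroup.
In fact H = ⟨2⟩.

Yes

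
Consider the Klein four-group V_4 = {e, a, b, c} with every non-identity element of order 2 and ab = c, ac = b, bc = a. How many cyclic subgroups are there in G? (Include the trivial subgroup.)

4

Each element a generates a cyclic subgroup ⟨a⟩; distinct elements may generate the same one (a cyclic group of order d has φ(d) generators).
Cyclic subgroups by order — order 1: 1; order 2: 3.
Total: 4.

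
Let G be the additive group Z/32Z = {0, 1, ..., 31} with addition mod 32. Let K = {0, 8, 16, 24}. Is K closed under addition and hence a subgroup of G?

Yes

|K| = 4 divides |G| = 32, consistent with Lagrange.
K contains the identity, every element's inverse is in K, and K is closed under +: it is a subgroup.
In fact K = ⟨8⟩.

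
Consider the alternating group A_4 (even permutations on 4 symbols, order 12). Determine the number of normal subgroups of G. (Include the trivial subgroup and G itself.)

G has 10 subgroups. Checking conjugation-invariance by order — order 1: 1/1 normal; order 2: 0/3 normal; order 3: 0/4 normal; order 4: 1/1 normal; order 12: 1/1 normal.
Total normal subgroups: 3.

3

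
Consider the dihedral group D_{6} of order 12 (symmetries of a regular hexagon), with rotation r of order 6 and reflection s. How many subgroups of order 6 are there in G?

3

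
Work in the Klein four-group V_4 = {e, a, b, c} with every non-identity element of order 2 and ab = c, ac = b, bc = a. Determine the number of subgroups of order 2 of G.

3

|G| = 4 and 2 | 4, so subgroups of order 2 are possible by Lagrange.
The subgroups of order 2 are: {e, a}; {e, b}; {e, c}.
So G has 3 subgroups of order 2.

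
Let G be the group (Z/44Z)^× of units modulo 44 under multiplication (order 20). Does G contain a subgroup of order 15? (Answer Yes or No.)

No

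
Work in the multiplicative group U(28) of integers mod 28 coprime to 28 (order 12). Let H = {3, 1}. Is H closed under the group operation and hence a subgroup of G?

No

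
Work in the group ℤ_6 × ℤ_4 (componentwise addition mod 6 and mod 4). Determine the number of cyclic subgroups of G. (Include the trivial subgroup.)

12

Each element a generates a cyclic subgroup ⟨a⟩; distinct elements may generate the same one (a cyclic group of order d has φ(d) generators).
Cyclic subgroups by order — order 1: 1; order 2: 3; order 3: 1; order 4: 2; order 6: 3; order 12: 2.
Total: 12.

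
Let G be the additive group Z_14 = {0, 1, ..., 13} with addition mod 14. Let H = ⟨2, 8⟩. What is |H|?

|⟨2⟩| = 7 and |⟨8⟩| = 7, so |H| is a multiple of lcm(7, 7) = 7 and divides |G| = 14.
Closing under the operation: H = {0, 2, 4, 6, 8, 10, 12}, so |H| = 7.

7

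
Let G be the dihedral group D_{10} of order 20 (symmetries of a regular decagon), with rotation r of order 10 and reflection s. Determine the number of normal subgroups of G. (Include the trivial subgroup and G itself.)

7

G has 22 subgroups. Checking conjugation-invariance by order — order 1: 1/1 normal; order 2: 1/11 normal; order 4: 0/5 normal; order 5: 1/1 normal; order 10: 3/3 normal; order 20: 1/1 normal.
Total normal subgroups: 7.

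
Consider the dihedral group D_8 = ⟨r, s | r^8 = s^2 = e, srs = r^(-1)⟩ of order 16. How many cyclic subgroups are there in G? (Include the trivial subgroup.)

12

Group the elements of G by the cyclic subgroup they generate; each cyclic subgroup of order d accounts for φ(d) elements.
Cyclic subgroups by order — order 1: 1; order 2: 9; order 4: 1; order 8: 1.
Total: 12.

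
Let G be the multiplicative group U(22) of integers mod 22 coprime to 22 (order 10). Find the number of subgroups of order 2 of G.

|G| = 10 and 2 | 10, so subgroups of order 2 are possible by Lagrange.
The subgroups of order 2 are: {1, 21}.
So G has 1 subgroup of order 2.

1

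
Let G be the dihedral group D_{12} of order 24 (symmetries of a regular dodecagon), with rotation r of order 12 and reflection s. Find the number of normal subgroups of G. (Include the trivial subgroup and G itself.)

9

G has 34 subgroups. Checking conjugation-invariance by order — order 1: 1/1 normal; order 2: 1/13 normal; order 3: 1/1 normal; order 4: 1/7 normal; order 6: 1/5 normal; order 8: 0/3 normal; order 12: 3/3 normal; order 24: 1/1 normal.
Total normal subgroups: 9.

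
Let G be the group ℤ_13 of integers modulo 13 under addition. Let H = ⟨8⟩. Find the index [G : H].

|⟨8⟩| = 13 and |G| = 13.
By Lagrange, [G : H] = |G|/|H| = 13/13 = 1.

1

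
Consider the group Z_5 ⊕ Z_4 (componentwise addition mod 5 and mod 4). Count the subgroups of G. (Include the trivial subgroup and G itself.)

|G| = 20, so by Lagrange every subgroup order divides 20. Divisors: 1, 2, 4, 5, 10, 20.
Subgroups by order — order 1: 1; order 2: 1; order 4: 1; order 5: 1; order 10: 1; order 20: 1.
Total: 1 + 1 + 1 + 1 + 1 + 1 = 6.

6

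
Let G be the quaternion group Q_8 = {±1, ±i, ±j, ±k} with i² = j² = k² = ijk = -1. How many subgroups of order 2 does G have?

|G| = 8 and 2 | 8, so subgroups of order 2 are possible by Lagrange.
The subgroups of order 2 are: {1, -1}.
So G has 1 subgroup of order 2.

1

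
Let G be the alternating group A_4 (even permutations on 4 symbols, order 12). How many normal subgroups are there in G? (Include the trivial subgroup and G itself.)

G has 10 subgroups. Checking conjugation-invariance by order — order 1: 1/1 normal; order 2: 0/3 normal; order 3: 0/4 normal; order 4: 1/1 normal; order 12: 1/1 normal.
Total normal subgroups: 3.

3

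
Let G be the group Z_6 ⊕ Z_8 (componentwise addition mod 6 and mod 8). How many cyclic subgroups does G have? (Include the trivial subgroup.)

Group the elements of G by the cyclic subgroup they generate; each cyclic subgroup of order d accounts for φ(d) elements.
Cyclic subgroups by order — order 1: 1; order 2: 3; order 3: 1; order 4: 2; order 6: 3; order 8: 2; order 12: 2; order 24: 2.
Total: 16.

16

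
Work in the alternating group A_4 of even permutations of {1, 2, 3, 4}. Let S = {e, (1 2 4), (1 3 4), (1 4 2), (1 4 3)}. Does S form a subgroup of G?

|S| = 5 does not divide |G| = 12, so by Lagrange S is not a subgroup.

No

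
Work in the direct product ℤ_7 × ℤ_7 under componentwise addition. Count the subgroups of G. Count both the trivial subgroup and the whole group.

|G| = 49, so by Lagrange every subgroup order divides 49. Divisors: 1, 7, 49.
Subgroups by order — order 1: 1; order 7: 8; order 49: 1.
Total: 1 + 8 + 1 = 10.

10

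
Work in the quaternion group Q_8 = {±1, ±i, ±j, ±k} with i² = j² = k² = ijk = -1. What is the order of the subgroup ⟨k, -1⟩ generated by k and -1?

|⟨k⟩| = 4 and |⟨-1⟩| = 2, so |H| is a multiple of lcm(4, 2) = 4 and divides |G| = 8.
Closing under the operation: H = {1, -1, k, -k}, so |H| = 4.

4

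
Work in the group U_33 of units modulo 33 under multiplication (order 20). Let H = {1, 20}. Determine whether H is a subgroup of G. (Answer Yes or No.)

20 ∈ H but its inverse 5 ∉ H, so H is not a subgroup.

No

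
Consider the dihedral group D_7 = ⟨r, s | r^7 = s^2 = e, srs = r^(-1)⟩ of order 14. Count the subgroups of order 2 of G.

7

|G| = 14 and 2 | 14, so subgroups of order 2 are possible by Lagrange.
The subgroups of order 2 are: {e, r^2s}; {e, r^3s}; {e, r^4s}; {e, r^5s}; … (7 in all).
So G has 7 subgroups of order 2.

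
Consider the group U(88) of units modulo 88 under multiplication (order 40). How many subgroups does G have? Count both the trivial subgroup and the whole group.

|G| = 40, so by Lagrange every subgroup order divides 40. Divisors: 1, 2, 4, 5, 8, 10, 20, 40.
Subgroups by order — order 1: 1; order 2: 7; order 4: 7; order 5: 1; order 8: 1; order 10: 7; order 20: 7; order 40: 1.
Total: 1 + 7 + 7 + 1 + 1 + 7 + 7 + 1 = 32.

32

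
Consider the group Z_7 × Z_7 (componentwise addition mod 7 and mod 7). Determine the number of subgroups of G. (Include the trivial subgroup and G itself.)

|G| = 49, so by Lagrange every subgroup order divides 49. Divisors: 1, 7, 49.
Subgroups by order — order 1: 1; order 7: 8; order 49: 1.
Total: 1 + 8 + 1 = 10.

10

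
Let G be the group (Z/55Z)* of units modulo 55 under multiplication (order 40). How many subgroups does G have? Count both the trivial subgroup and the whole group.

16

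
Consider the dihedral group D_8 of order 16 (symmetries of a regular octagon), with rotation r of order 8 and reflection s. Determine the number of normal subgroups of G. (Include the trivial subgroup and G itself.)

7

G has 19 subgroups. Checking conjugation-invariance by order — order 1: 1/1 normal; order 2: 1/9 normal; order 4: 1/5 normal; order 8: 3/3 normal; order 16: 1/1 normal.
Total normal subgroups: 7.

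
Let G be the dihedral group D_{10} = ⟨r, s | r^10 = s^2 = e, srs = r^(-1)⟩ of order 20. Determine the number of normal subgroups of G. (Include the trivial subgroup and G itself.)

G has 22 subgroups. Checking conjugation-invariance by order — order 1: 1/1 normal; order 2: 1/11 normal; order 4: 0/5 normal; order 5: 1/1 normal; order 10: 3/3 normal; order 20: 1/1 normal.
Total normal subgroups: 7.

7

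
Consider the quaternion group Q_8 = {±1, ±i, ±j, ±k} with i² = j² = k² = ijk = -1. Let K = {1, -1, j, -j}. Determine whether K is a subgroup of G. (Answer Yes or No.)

|K| = 4 divides |G| = 8, consistent with Lagrange.
K contains the identity, every element's inverse is in K, and K is closed under ·: it is a subgroup.
In fact K = ⟨j⟩.

Yes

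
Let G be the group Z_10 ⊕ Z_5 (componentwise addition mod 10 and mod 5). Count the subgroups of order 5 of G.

6

|G| = 50 and 5 | 50, so subgroups of order 5 are possible by Lagrange.
The subgroups of order 5 are: {(0,0), (0,1), (0,2), (0,3), (0,4)}; {(0,0), (2,0), (4,0), (6,0), (8,0)}; {(0,0), (2,1), (4,2), (6,3), (8,4)}; {(0,0), (2,2), (4,4), (6,1), (8,3)}; … (6 in all).
So G has 6 subgroups of order 5.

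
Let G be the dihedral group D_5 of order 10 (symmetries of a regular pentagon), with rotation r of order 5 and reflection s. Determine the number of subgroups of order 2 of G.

5

|G| = 10 and 2 | 10, so subgroups of order 2 are possible by Lagrange.
The subgroups of order 2 are: {e, r^2s}; {e, r^3s}; {e, r^4s}; {e, rs}; … (5 in all).
So G has 5 subgroups of order 2.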